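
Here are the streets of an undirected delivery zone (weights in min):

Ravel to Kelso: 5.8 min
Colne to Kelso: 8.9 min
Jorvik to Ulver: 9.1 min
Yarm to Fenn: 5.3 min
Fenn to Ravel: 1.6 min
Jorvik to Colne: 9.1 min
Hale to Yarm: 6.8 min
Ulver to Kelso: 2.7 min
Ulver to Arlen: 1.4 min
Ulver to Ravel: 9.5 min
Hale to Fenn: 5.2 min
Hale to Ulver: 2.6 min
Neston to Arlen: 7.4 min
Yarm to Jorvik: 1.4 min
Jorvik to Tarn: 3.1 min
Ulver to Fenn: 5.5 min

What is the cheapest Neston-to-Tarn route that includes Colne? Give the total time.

Best Neston to Colne: Neston → Arlen → Ulver → Kelso → Colne costing 20.4
Best Colne to Tarn: Colne → Jorvik → Tarn costing 12.2
Total via Colne: 20.4 + 12.2 = 32.6 min.

32.6 min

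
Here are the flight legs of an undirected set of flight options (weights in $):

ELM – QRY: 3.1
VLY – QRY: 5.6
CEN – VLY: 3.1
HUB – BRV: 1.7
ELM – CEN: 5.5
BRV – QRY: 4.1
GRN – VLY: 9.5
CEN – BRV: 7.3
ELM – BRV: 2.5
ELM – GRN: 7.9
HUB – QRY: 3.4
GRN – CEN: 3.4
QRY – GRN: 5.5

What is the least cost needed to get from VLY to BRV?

$9.7

Running Dijkstra from VLY:
VLY: 0
CEN: 3.1  (via VLY)
QRY: 5.6  (via VLY)
GRN: 6.5  (via CEN)
ELM: 8.6  (via CEN)
HUB: 9  (via QRY)
BRV: 9.7  (via QRY)
Shortest route: VLY–QRY–BRV = $9.7.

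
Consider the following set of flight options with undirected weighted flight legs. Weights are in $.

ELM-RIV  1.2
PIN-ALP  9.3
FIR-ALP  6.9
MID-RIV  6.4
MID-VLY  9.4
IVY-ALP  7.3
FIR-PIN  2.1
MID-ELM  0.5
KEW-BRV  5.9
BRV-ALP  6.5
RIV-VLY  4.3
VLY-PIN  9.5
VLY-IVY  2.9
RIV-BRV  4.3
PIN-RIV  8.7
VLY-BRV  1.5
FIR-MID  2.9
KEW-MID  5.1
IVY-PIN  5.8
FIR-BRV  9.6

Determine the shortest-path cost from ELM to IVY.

$8.4

Enumerating some paths:
ELM–MID–FIR–PIN–IVY: 0.5+2.9+2.1+5.8 = 11.3
ELM–RIV–BRV–VLY–IVY: 1.2+4.3+1.5+2.9 = 9.9
ELM–RIV–VLY–IVY: 1.2+4.3+2.9 = 8.4
The minimum is $8.4 via ELM–RIV–VLY–IVY.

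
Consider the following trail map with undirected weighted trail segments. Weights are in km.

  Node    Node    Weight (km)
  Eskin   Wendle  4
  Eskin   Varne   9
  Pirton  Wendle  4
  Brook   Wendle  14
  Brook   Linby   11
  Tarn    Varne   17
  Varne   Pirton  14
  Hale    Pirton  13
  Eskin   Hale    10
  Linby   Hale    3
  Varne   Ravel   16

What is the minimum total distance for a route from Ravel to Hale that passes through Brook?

Shortest Ravel→Brook: Ravel–Varne–Eskin–Wendle–Brook = 43
Best Brook to Hale: Brook–Linby–Hale costing 14
Total via Brook: 43 + 14 = 57 km.

57 km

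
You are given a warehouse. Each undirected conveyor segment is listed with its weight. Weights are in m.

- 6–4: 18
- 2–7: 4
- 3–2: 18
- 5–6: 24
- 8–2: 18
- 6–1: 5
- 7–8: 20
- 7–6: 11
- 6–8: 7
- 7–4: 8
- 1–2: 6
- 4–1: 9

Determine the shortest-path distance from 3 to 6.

29 m

Compare a few routes:
3 → 2 → 8 → 6: 18+18+7 = 43
3 → 2 → 1 → 6: 18+6+5 = 29
3 → 2 → 7 → 6: 18+4+11 = 33
The minimum is 29 m via 3 → 2 → 1 → 6.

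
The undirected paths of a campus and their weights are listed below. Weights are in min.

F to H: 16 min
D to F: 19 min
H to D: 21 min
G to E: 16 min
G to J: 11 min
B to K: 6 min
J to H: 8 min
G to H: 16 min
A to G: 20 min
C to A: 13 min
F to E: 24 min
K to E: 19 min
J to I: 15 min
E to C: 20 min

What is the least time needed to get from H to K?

Shortest distances from H:
H: 0
J: 8  (via H)
F: 16  (via H)
G: 16  (via H)
D: 21  (via H)
I: 23  (via J)
E: 32  (via G)
A: 36  (via G)
C: 49  (via A)
K: 51  (via E)
Shortest route: H–G–E–K = 51 min.

51 min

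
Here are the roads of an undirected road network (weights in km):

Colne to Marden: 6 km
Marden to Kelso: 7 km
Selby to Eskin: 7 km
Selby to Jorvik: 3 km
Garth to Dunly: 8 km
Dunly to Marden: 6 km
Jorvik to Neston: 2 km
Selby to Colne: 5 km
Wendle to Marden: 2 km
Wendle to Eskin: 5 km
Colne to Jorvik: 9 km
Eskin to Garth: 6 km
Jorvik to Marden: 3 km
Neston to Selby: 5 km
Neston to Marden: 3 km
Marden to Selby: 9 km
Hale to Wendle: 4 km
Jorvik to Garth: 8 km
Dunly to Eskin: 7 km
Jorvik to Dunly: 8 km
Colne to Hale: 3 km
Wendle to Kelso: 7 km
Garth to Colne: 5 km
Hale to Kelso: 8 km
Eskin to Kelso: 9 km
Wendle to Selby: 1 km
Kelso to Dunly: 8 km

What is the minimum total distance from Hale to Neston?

Candidate routes:
Hale - Wendle - Marden - Neston: 4+2+3 = 9
Hale - Wendle - Marden - Jorvik - Neston: 4+2+3+2 = 11
Hale - Wendle - Selby - Jorvik - Neston: 4+1+3+2 = 10
Hale - Wendle - Selby - Neston: 4+1+5 = 10
Cheapest is Hale - Wendle - Marden - Neston at 9 km.

9 km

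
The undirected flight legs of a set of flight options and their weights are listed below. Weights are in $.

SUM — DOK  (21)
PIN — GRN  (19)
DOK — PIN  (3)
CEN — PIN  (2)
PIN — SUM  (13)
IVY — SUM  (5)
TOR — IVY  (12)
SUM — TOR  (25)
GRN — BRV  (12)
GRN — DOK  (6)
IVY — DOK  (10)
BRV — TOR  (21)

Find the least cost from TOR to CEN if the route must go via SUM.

$32

Shortest TOR→SUM: TOR → IVY → SUM = 17
Best SUM to CEN: SUM → PIN → CEN costing 15
Total via SUM: 17 + 15 = $32.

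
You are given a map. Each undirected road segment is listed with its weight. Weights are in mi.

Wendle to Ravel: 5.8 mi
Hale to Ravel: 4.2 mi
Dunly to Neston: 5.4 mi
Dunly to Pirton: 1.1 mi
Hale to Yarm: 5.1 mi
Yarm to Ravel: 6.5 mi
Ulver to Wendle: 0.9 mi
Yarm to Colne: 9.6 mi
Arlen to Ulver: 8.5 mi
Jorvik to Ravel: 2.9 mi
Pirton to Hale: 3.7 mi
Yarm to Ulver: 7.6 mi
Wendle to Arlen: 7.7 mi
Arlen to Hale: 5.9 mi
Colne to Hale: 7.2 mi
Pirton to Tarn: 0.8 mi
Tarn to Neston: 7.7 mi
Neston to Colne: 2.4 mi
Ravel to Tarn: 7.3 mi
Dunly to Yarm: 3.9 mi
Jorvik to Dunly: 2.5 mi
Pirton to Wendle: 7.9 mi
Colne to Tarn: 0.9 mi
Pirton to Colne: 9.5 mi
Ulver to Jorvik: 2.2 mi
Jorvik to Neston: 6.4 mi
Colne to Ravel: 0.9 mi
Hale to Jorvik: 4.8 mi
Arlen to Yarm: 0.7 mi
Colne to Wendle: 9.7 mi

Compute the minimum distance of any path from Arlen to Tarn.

Settle nodes by increasing distance from Arlen:
Arlen: 0
Yarm: 0.7  (via Arlen)
Dunly: 4.6  (via Yarm)
Pirton: 5.7  (via Dunly)
Hale: 5.8  (via Yarm)
Tarn: 6.5  (via Pirton)
Shortest route: Arlen → Yarm → Dunly → Pirton → Tarn = 6.5 mi.

6.5 mi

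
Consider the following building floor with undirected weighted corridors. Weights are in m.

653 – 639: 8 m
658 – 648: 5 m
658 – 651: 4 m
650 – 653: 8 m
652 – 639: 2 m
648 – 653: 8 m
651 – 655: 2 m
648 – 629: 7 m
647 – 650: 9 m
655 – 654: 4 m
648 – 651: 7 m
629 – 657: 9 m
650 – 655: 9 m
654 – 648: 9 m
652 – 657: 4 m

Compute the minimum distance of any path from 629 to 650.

Settle nodes by increasing distance from 629:
629: 0
648: 7  (via 629)
657: 9  (via 629)
658: 12  (via 648)
652: 13  (via 657)
651: 14  (via 648)
653: 15  (via 648)
639: 15  (via 652)
654: 16  (via 648)
655: 16  (via 651)
650: 23  (via 653)
Shortest route: 629 → 648 → 653 → 650 = 23 m.

23 m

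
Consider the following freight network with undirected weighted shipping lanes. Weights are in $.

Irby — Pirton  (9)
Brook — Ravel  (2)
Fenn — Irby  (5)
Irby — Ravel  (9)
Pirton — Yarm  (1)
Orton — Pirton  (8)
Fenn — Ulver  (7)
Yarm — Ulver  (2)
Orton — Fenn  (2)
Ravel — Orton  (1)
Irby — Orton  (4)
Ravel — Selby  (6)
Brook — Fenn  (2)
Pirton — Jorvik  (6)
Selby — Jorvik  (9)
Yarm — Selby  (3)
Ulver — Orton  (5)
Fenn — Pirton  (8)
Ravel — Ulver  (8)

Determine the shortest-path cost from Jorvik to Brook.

Candidate routes:
Jorvik → Pirton → Fenn → Brook: 6+8+2 = 16
Jorvik → Selby → Ravel → Brook: 9+6+2 = 17
The minimum is $16 via Jorvik → Pirton → Fenn → Brook.

$16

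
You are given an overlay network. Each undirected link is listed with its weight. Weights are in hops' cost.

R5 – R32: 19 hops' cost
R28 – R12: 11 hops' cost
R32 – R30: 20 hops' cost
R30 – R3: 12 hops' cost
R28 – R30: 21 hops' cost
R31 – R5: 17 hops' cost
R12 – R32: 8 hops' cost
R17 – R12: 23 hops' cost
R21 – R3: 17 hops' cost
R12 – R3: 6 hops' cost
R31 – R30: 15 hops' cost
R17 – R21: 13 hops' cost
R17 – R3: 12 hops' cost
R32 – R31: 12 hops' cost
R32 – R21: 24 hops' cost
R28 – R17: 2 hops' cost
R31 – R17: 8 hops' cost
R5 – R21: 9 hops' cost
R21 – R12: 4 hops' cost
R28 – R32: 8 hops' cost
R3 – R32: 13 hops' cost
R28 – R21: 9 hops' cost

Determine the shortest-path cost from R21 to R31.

Candidate routes:
R21 - R17 - R31: 13+8 = 21
R21 - R12 - R32 - R31: 4+8+12 = 24
R21 - R12 - R28 - R17 - R31: 4+11+2+8 = 25
R21 - R28 - R17 - R31: 9+2+8 = 19
The minimum is 19 hops' cost via R21 - R28 - R17 - R31.

19 hops' cost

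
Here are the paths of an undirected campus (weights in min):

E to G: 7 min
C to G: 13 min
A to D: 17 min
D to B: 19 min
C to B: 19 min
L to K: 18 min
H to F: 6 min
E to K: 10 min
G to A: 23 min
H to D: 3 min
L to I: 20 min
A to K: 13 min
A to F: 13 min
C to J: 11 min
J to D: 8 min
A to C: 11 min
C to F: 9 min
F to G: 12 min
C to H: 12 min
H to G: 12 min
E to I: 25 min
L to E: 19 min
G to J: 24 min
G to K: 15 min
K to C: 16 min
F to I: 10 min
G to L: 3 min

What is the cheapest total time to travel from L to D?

Settle nodes by increasing distance from L:
L: 0
G: 3  (via L)
E: 10  (via G)
F: 15  (via G)
H: 15  (via G)
C: 16  (via G)
D: 18  (via H)
Shortest route: L → G → H → D = 18 min.

18 min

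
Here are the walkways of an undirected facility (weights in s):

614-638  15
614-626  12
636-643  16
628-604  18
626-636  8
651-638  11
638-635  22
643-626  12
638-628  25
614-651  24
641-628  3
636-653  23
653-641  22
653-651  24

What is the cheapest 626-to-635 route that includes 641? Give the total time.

103 s

Best 626 to 641: 626 → 636 → 653 → 641 costing 53
Best 641 to 635: 641 → 628 → 638 → 635 costing 50
Total via 641: 53 + 50 = 103 s.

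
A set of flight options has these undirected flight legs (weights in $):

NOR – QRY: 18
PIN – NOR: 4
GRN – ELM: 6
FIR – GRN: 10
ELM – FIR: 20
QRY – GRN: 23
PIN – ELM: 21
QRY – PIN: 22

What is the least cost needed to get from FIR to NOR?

$41

Candidate routes:
FIR–GRN–ELM–PIN–NOR: 10+6+21+4 = 41
FIR–ELM–PIN–NOR: 20+21+4 = 45
FIR–GRN–QRY–NOR: 10+23+18 = 51
Cheapest is FIR–GRN–ELM–PIN–NOR at $41.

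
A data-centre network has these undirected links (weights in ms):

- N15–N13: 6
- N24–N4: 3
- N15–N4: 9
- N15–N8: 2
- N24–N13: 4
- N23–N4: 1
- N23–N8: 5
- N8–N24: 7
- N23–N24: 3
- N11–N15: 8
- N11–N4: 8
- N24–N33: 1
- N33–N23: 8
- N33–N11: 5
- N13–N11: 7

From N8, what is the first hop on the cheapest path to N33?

Candidate routes:
N8 - N24 - N33: 7+1 = 8
N8 - N23 - N24 - N33: 5+3+1 = 9
The minimum is 8 ms via N8 - N24 - N33.
So from N8 the first move is to N24.

N24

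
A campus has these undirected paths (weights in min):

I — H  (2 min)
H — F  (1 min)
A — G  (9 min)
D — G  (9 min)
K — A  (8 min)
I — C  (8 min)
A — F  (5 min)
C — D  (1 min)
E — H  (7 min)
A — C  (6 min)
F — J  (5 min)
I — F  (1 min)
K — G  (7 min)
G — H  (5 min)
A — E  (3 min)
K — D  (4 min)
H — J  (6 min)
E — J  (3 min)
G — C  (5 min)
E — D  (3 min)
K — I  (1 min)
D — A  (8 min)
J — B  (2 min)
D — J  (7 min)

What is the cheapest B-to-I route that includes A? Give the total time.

Shortest B→A: B → J → E → A = 8
Shortest A→I: A → F → I = 6
Total via A: 8 + 6 = 14 min.

14 min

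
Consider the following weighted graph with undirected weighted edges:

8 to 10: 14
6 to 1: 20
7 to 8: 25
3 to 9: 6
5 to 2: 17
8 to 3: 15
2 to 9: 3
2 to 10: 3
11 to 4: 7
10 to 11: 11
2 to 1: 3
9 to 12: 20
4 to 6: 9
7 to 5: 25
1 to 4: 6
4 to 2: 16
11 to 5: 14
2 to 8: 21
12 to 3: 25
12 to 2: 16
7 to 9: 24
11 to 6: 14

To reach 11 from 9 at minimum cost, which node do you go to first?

2

Candidate routes:
9 → 2 → 1 → 4 → 11: 3+3+6+7 = 19
9 → 2 → 10 → 11: 3+3+11 = 17
9 → 2 → 4 → 11: 3+16+7 = 26
The minimum is 17 via 9 → 2 → 10 → 11.
So from 9 the first move is to 2.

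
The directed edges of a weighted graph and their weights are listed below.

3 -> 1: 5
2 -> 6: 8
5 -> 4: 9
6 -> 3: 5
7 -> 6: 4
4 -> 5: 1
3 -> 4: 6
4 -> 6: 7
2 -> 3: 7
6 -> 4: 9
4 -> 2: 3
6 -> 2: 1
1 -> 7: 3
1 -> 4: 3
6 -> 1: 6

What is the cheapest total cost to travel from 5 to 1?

Shortest distances from 5:
5: 0
4: 9  (via 5)
2: 12  (via 4)
6: 16  (via 4)
3: 19  (via 2)
1: 22  (via 6)
Shortest route: 5–4–6–1 = 22.

22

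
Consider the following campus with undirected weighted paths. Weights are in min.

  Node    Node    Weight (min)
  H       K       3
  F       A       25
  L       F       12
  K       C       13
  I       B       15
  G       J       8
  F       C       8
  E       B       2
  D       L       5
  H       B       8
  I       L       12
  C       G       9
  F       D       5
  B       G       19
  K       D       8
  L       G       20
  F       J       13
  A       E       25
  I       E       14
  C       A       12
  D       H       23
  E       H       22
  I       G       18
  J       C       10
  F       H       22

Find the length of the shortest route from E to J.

Shortest distances from E:
E: 0
B: 2  (via E)
H: 10  (via B)
K: 13  (via H)
I: 14  (via E)
D: 21  (via K)
G: 21  (via B)
A: 25  (via E)
C: 26  (via K)
F: 26  (via D)
L: 26  (via I)
J: 29  (via G)
Shortest route: E → B → G → J = 29 min.

29 min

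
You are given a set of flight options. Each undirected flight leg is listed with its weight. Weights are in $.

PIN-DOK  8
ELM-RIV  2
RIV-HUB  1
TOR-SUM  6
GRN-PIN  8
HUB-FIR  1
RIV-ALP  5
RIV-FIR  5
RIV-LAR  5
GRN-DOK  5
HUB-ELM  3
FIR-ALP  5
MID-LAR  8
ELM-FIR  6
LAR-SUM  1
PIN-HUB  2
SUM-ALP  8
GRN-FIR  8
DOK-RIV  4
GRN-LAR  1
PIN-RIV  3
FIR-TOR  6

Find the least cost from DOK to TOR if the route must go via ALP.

Shortest DOK→ALP: DOK–RIV–ALP = 9
Best ALP to TOR: ALP–FIR–TOR costing 11
Total via ALP: 9 + 11 = $20.

$20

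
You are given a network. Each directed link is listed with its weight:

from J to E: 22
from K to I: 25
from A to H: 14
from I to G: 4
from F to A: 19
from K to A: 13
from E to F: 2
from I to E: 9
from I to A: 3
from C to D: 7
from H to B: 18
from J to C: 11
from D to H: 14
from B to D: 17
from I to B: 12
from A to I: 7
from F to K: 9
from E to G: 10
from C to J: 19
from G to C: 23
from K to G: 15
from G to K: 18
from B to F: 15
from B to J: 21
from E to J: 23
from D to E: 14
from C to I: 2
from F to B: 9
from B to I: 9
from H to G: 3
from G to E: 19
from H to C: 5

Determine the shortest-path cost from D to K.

Settle nodes by increasing distance from D:
D: 0
E: 14  (via D)
H: 14  (via D)
F: 16  (via E)
G: 17  (via H)
C: 19  (via H)
I: 21  (via C)
A: 24  (via I)
B: 25  (via F)
K: 25  (via F)
Shortest route: D → E → F → K = 25.

25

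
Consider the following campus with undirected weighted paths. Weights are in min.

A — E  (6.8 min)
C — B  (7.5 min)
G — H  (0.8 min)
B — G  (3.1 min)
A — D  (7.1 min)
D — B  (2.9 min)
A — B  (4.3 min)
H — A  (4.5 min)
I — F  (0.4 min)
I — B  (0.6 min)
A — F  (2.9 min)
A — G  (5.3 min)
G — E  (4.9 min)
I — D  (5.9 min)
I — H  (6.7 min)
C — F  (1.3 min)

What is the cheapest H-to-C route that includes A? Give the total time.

Best H to A: H → A costing 4.5
Best A to C: A → F → C costing 4.2
Total via A: 4.5 + 4.2 = 8.7 min.

8.7 min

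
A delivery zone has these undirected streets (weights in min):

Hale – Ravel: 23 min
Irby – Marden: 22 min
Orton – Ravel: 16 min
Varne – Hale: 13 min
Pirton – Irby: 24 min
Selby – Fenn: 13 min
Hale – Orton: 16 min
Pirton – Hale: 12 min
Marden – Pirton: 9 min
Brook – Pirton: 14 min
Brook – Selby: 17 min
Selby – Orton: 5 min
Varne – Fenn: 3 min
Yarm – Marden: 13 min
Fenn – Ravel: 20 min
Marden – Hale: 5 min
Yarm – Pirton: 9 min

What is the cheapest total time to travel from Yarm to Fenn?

Compare a few routes:
Yarm–Marden–Hale–Varne–Fenn: 13+5+13+3 = 34
Yarm–Pirton–Hale–Varne–Fenn: 9+12+13+3 = 37
The minimum is 34 min via Yarm–Marden–Hale–Varne–Fenn.

34 min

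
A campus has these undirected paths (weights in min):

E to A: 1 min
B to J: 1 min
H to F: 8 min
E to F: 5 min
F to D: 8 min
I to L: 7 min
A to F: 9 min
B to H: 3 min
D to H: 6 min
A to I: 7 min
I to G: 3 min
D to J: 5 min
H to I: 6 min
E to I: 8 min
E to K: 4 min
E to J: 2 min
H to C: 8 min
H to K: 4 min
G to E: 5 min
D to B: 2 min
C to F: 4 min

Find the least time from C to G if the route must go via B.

19 min

Best C to B: C–H–B costing 11
Shortest B→G: B–J–E–G = 8
Total via B: 11 + 8 = 19 min.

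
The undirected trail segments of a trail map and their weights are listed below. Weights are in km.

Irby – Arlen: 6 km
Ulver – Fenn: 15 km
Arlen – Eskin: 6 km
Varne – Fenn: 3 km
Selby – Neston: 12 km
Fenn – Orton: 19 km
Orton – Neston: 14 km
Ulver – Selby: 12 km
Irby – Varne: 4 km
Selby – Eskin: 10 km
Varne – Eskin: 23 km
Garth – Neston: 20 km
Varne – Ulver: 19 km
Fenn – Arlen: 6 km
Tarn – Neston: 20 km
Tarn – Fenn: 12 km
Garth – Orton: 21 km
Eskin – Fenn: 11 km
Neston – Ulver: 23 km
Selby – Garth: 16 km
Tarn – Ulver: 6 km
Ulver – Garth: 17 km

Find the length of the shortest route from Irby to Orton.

Settle nodes by increasing distance from Irby:
Irby: 0
Varne: 4  (via Irby)
Arlen: 6  (via Irby)
Fenn: 7  (via Varne)
Eskin: 12  (via Arlen)
Tarn: 19  (via Fenn)
Ulver: 22  (via Fenn)
Selby: 22  (via Eskin)
Orton: 26  (via Fenn)
Shortest route: Irby–Varne–Fenn–Orton = 26 km.

26 km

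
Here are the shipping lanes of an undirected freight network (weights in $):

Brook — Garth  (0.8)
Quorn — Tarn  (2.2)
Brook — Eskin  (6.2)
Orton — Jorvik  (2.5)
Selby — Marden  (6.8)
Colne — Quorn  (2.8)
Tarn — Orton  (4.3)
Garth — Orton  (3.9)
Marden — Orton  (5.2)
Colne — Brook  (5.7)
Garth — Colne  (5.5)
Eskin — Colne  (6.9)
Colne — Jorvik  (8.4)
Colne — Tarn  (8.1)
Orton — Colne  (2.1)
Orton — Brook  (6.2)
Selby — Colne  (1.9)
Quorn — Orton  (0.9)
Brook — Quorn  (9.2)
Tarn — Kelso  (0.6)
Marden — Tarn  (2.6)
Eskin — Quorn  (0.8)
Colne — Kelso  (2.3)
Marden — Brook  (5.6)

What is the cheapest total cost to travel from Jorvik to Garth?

Shortest distances from Jorvik:
Jorvik: 0
Orton: 2.5  (via Jorvik)
Quorn: 3.4  (via Orton)
Eskin: 4.2  (via Quorn)
Colne: 4.6  (via Orton)
Tarn: 5.6  (via Quorn)
Kelso: 6.2  (via Tarn)
Garth: 6.4  (via Orton)
Shortest route: Jorvik → Orton → Garth = $6.4.

$6.4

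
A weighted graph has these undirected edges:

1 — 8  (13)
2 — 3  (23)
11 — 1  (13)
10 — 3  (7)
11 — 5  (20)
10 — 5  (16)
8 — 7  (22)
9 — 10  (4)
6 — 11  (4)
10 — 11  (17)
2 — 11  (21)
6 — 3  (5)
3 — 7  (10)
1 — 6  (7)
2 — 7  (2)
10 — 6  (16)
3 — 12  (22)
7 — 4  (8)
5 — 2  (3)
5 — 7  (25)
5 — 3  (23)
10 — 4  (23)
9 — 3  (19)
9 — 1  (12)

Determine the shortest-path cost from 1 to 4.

30

Shortest distances from 1:
1: 0
6: 7  (via 1)
11: 11  (via 6)
3: 12  (via 6)
9: 12  (via 1)
8: 13  (via 1)
10: 16  (via 9)
7: 22  (via 3)
2: 24  (via 7)
5: 27  (via 2)
4: 30  (via 7)
Shortest route: 1 → 6 → 3 → 7 → 4 = 30.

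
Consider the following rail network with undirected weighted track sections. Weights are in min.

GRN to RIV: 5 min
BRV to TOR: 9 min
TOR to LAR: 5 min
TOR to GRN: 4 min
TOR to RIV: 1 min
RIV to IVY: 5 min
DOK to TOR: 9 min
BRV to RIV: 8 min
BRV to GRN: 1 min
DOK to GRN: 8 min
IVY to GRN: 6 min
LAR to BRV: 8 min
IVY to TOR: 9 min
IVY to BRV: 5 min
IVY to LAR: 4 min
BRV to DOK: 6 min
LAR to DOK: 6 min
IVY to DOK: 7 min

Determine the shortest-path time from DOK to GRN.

Compare a few routes:
DOK → GRN: 8 = 8
DOK → BRV → GRN: 6+1 = 7
Cheapest is DOK → BRV → GRN at 7 min.

7 min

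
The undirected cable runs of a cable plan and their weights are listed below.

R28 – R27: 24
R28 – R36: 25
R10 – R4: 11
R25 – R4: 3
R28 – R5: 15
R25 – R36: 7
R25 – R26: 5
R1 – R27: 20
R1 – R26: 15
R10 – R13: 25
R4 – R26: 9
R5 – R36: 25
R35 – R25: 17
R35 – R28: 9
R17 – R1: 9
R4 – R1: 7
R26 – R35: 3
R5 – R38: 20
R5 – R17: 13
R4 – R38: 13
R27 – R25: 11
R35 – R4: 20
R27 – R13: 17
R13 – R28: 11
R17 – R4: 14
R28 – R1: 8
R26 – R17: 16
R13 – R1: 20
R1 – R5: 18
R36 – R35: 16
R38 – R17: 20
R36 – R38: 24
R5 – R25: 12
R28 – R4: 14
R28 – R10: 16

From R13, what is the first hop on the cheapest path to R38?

Compare a few routes:
R13–R28–R1–R4–R38: 11+8+7+13 = 39
R13–R28–R4–R38: 11+14+13 = 38
Cheapest is R13–R28–R4–R38 at 38.
So from R13 the first move is to R28.

R28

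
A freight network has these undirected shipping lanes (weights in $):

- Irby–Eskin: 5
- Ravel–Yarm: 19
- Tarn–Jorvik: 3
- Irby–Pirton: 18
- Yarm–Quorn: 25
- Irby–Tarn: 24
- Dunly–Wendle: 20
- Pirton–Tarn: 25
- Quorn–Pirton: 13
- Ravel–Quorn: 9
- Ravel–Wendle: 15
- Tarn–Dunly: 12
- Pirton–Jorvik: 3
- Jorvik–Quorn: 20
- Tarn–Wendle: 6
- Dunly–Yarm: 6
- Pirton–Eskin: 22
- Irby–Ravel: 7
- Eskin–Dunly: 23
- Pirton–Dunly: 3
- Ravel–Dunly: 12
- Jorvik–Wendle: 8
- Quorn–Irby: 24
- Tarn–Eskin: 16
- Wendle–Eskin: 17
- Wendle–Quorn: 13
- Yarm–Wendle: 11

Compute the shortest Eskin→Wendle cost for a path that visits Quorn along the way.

$34

Shortest Eskin→Quorn: Eskin → Irby → Ravel → Quorn = 21
Shortest Quorn→Wendle: Quorn → Wendle = 13
Total via Quorn: 21 + 13 = $34.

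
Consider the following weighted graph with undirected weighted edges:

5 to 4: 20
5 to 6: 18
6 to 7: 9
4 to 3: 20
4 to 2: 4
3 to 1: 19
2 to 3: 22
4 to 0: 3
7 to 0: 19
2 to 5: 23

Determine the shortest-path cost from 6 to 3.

51

Enumerating some paths:
6 → 7 → 0 → 4 → 2 → 3: 9+19+3+4+22 = 57
6 → 7 → 0 → 4 → 3: 9+19+3+20 = 51
Cheapest is 6 → 7 → 0 → 4 → 3 at 51.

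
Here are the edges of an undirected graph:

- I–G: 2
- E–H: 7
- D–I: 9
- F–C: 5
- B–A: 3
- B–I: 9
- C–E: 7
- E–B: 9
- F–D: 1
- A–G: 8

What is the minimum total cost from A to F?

Candidate routes:
A - B - I - D - F: 3+9+9+1 = 22
A - B - E - C - F: 3+9+7+5 = 24
A - G - I - D - F: 8+2+9+1 = 20
The minimum is 20 via A - G - I - D - F.

20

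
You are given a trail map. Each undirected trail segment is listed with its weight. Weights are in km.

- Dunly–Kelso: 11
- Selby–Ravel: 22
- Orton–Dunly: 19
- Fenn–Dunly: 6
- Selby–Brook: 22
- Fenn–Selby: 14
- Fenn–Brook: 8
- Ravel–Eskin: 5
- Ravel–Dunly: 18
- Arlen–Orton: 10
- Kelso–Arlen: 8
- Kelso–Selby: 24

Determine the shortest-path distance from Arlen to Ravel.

Shortest distances from Arlen:
Arlen: 0
Kelso: 8  (via Arlen)
Orton: 10  (via Arlen)
Dunly: 19  (via Kelso)
Fenn: 25  (via Dunly)
Selby: 32  (via Kelso)
Brook: 33  (via Fenn)
Ravel: 37  (via Dunly)
Shortest route: Arlen → Kelso → Dunly → Ravel = 37 km.

37 km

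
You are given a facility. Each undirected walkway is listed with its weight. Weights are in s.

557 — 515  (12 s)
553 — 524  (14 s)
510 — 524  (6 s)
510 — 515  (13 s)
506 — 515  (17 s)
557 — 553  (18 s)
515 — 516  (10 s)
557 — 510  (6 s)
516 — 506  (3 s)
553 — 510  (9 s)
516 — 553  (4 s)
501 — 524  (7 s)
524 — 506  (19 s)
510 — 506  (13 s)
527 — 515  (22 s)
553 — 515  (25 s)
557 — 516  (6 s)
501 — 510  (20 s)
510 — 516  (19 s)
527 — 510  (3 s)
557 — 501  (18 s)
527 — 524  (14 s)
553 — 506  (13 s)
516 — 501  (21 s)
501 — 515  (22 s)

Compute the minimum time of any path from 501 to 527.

16 s

Settle nodes by increasing distance from 501:
501: 0
524: 7  (via 501)
510: 13  (via 524)
527: 16  (via 510)
Shortest route: 501 → 524 → 510 → 527 = 16 s.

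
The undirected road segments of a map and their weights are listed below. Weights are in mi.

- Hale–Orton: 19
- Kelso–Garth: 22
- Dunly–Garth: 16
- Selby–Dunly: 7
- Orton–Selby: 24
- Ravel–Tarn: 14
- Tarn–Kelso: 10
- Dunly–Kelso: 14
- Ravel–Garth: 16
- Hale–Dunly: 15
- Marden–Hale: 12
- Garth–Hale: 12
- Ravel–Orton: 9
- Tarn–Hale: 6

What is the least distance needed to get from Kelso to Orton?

33 mi

Candidate routes:
Kelso - Dunly - Selby - Orton: 14+7+24 = 45
Kelso - Garth - Ravel - Orton: 22+16+9 = 47
Kelso - Tarn - Ravel - Orton: 10+14+9 = 33
Kelso - Tarn - Hale - Orton: 10+6+19 = 35
Cheapest is Kelso - Tarn - Ravel - Orton at 33 mi.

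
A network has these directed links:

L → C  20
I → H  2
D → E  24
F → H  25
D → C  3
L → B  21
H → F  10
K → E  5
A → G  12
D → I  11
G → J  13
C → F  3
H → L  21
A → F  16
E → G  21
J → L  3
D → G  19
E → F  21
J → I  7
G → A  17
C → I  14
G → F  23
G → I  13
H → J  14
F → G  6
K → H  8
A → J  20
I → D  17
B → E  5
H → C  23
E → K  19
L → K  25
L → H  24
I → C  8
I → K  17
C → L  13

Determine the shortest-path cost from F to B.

43

Candidate routes:
F–G–I–H–J–L–B: 6+13+2+14+3+21 = 59
F–G–J–L–B: 6+13+3+21 = 43
F–G–I–C–L–B: 6+13+8+13+21 = 61
The minimum is 43 via F–G–J–L–B.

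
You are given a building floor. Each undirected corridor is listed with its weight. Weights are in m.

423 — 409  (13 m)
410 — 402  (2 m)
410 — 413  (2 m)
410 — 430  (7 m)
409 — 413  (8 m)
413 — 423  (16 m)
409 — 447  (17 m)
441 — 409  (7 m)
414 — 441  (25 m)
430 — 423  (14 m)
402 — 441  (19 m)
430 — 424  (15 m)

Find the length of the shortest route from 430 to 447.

34 m

Settle nodes by increasing distance from 430:
430: 0
410: 7  (via 430)
402: 9  (via 410)
413: 9  (via 410)
423: 14  (via 430)
424: 15  (via 430)
409: 17  (via 413)
441: 24  (via 409)
447: 34  (via 409)
Shortest route: 430 → 410 → 413 → 409 → 447 = 34 m.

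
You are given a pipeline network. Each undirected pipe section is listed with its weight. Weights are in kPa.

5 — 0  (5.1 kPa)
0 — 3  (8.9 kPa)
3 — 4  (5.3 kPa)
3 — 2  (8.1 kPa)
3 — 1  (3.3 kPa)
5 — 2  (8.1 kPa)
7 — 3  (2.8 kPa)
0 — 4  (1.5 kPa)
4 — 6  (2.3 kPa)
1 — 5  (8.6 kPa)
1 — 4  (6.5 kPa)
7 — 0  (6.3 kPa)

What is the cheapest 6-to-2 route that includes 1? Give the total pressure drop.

Best 6 to 1: 6–4–1 costing 8.8
Best 1 to 2: 1–3–2 costing 11.4
Total via 1: 8.8 + 11.4 = 20.2 kPa.

20.2 kPa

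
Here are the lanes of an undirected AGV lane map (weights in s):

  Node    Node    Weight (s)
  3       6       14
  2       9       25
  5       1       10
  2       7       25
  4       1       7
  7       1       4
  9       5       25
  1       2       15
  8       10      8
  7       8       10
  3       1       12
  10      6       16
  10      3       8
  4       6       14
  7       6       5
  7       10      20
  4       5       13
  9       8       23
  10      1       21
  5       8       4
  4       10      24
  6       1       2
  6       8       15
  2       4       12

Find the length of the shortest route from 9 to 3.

Enumerating some paths:
9–5–8–10–3: 25+4+8+8 = 45
9–5–1–3: 25+10+12 = 47
9–8–5–1–3: 23+4+10+12 = 49
9–8–10–3: 23+8+8 = 39
The minimum is 39 s via 9–8–10–3.

39 s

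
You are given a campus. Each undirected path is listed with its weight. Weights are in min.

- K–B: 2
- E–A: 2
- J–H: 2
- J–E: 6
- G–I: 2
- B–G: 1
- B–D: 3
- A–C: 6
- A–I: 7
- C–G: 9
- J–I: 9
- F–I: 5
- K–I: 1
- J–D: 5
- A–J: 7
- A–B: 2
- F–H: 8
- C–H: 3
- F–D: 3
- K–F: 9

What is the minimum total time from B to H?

10 min

Running Dijkstra from B:
B: 0
G: 1  (via B)
A: 2  (via B)
K: 2  (via B)
D: 3  (via B)
I: 3  (via G)
E: 4  (via A)
F: 6  (via D)
C: 8  (via A)
J: 8  (via D)
H: 10  (via J)
Shortest route: B → D → J → H = 10 min.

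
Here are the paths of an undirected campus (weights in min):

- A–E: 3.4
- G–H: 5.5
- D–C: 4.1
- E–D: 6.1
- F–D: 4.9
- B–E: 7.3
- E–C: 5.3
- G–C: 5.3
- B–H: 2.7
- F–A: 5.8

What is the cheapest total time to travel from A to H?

13.4 min

Candidate routes:
A → E → C → G → H: 3.4+5.3+5.3+5.5 = 19.5
A → E → B → H: 3.4+7.3+2.7 = 13.4
The minimum is 13.4 min via A → E → B → H.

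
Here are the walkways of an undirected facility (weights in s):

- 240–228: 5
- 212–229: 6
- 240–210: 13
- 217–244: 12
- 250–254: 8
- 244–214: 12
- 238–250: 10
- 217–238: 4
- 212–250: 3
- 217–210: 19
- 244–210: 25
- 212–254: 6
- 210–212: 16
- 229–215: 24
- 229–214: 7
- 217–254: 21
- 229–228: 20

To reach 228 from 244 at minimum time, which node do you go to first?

214

Enumerating some paths:
244 - 214 - 229 - 228: 12+7+20 = 39
244 - 210 - 240 - 228: 25+13+5 = 43
Cheapest is 244 - 214 - 229 - 228 at 39 s.
So from 244 the first move is to 214.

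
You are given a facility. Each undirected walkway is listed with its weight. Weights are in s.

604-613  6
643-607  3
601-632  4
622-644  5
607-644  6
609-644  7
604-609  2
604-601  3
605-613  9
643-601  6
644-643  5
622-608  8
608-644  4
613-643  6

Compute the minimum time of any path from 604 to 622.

14 s

Enumerating some paths:
604–609–644–608–622: 2+7+4+8 = 21
604–609–644–622: 2+7+5 = 14
604–613–643–644–622: 6+6+5+5 = 22
604–601–643–644–622: 3+6+5+5 = 19
The minimum is 14 s via 604–609–644–622.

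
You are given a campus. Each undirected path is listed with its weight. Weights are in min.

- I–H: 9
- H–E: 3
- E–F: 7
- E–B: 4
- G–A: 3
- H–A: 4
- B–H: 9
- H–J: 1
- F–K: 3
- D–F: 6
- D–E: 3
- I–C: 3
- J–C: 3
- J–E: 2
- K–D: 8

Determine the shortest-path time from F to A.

Running Dijkstra from F:
F: 0
K: 3  (via F)
D: 6  (via F)
E: 7  (via F)
J: 9  (via E)
H: 10  (via E)
B: 11  (via E)
C: 12  (via J)
A: 14  (via H)
Shortest route: F → E → H → A = 14 min.

14 min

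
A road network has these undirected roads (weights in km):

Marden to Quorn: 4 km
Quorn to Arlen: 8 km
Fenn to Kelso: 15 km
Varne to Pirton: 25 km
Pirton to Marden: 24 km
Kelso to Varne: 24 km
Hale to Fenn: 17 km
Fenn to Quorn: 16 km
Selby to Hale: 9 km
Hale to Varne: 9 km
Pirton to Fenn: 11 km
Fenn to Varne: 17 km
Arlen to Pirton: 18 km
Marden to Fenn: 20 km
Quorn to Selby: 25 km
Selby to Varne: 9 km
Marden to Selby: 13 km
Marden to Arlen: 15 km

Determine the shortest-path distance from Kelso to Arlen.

Compare a few routes:
Kelso–Fenn–Marden–Arlen: 15+20+15 = 50
Kelso–Fenn–Marden–Quorn–Arlen: 15+20+4+8 = 47
Kelso–Fenn–Pirton–Arlen: 15+11+18 = 44
Kelso–Fenn–Quorn–Arlen: 15+16+8 = 39
The minimum is 39 km via Kelso–Fenn–Quorn–Arlen.

39 km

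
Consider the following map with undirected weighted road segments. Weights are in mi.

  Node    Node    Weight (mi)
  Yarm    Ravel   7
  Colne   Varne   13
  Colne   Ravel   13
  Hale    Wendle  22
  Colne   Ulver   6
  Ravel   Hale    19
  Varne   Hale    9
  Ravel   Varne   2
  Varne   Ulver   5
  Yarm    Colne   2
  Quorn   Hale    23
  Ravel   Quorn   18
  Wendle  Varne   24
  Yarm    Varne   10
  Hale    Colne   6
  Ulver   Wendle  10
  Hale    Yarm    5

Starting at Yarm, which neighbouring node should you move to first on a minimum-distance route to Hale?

Hale

Enumerating some paths:
Yarm - Colne - Hale: 2+6 = 8
Yarm - Hale: 5 = 5
Cheapest is Yarm - Hale at 5 mi.
So from Yarm the first move is to Hale.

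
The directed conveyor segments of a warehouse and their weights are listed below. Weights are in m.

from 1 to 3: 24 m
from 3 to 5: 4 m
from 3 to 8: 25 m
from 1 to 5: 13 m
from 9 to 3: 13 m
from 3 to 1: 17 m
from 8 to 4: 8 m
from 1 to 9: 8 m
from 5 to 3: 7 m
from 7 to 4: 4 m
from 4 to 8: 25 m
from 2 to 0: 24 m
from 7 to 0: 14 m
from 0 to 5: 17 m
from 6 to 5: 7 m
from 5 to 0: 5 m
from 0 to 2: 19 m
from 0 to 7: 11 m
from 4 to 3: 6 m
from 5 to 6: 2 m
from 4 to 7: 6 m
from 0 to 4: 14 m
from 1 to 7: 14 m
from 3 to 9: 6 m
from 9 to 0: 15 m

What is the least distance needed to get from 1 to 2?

37 m

Shortest distances from 1:
1: 0
9: 8  (via 1)
5: 13  (via 1)
7: 14  (via 1)
6: 15  (via 5)
0: 18  (via 5)
4: 18  (via 7)
3: 20  (via 5)
2: 37  (via 0)
Shortest route: 1–5–0–2 = 37 m.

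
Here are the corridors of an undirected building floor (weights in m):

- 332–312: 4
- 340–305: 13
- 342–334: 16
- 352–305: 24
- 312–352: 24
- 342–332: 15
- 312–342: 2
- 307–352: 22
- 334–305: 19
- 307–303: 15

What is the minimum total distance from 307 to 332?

50 m

Enumerating some paths:
307 → 352 → 305 → 334 → 342 → 332: 22+24+19+16+15 = 96
307 → 352 → 312 → 342 → 332: 22+24+2+15 = 63
307 → 352 → 305 → 334 → 342 → 312 → 332: 22+24+19+16+2+4 = 87
307 → 352 → 312 → 332: 22+24+4 = 50
The minimum is 50 m via 307 → 352 → 312 → 332.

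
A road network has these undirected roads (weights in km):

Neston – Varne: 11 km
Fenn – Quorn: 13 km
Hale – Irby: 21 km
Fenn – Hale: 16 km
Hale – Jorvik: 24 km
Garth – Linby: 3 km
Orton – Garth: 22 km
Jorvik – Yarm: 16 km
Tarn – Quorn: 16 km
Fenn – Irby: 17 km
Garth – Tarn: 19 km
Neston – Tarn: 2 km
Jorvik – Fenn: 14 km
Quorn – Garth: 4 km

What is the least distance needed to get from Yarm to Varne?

Running Dijkstra from Yarm:
Yarm: 0
Jorvik: 16  (via Yarm)
Fenn: 30  (via Jorvik)
Hale: 40  (via Jorvik)
Quorn: 43  (via Fenn)
Irby: 47  (via Fenn)
Garth: 47  (via Quorn)
Linby: 50  (via Garth)
Tarn: 59  (via Quorn)
Neston: 61  (via Tarn)
Orton: 69  (via Garth)
Varne: 72  (via Neston)
Shortest route: Yarm → Jorvik → Fenn → Quorn → Tarn → Neston → Varne = 72 km.

72 km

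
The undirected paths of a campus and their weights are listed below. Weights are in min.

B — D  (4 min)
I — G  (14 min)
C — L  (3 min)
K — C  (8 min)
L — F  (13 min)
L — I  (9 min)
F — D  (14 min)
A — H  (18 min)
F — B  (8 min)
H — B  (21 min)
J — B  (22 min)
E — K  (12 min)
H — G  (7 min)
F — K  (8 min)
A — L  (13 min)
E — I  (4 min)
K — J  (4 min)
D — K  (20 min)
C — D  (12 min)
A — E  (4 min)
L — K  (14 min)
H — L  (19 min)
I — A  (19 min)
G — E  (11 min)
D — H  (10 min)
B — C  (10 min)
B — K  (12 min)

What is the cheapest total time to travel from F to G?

29 min

Enumerating some paths:
F → B → D → H → G: 8+4+10+7 = 29
F → K → E → G: 8+12+11 = 31
F → L → I → G: 13+9+14 = 36
F → D → H → G: 14+10+7 = 31
The minimum is 29 min via F → B → D → H → G.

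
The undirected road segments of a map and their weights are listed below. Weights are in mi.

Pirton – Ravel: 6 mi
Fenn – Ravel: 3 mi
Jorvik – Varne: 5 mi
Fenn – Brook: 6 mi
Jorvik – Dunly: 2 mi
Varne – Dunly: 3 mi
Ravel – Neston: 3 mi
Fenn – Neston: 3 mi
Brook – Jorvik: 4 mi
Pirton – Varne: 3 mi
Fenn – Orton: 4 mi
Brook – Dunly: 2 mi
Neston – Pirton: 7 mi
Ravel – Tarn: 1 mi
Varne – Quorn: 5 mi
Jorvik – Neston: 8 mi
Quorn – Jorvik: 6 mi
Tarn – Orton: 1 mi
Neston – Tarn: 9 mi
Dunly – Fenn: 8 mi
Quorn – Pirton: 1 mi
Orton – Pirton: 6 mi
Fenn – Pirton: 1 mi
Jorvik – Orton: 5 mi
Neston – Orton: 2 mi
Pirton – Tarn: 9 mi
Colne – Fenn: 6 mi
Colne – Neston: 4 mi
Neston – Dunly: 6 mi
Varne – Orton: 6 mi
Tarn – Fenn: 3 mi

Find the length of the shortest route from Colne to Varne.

10 mi

Candidate routes:
Colne → Neston → Fenn → Pirton → Varne: 4+3+1+3 = 11
Colne → Fenn → Pirton → Varne: 6+1+3 = 10
Colne → Neston → Orton → Varne: 4+2+6 = 12
Cheapest is Colne → Fenn → Pirton → Varne at 10 mi.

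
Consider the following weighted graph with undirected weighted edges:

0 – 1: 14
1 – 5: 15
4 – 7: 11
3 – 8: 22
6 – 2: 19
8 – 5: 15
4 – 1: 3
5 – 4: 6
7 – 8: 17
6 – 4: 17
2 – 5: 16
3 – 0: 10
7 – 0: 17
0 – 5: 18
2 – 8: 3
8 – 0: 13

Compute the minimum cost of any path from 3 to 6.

44

Shortest distances from 3:
3: 0
0: 10  (via 3)
8: 22  (via 3)
1: 24  (via 0)
2: 25  (via 8)
4: 27  (via 1)
7: 27  (via 0)
5: 28  (via 0)
6: 44  (via 2)
Shortest route: 3 → 8 → 2 → 6 = 44.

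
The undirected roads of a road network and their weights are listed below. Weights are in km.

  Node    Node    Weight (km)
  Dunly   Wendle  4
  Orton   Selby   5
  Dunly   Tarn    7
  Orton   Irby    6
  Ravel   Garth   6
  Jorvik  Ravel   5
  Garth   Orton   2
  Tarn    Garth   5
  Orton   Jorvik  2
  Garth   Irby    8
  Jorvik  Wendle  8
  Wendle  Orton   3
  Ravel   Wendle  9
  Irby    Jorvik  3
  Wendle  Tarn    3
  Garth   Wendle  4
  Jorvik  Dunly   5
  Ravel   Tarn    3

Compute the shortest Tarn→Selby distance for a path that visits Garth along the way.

Best Tarn to Garth: Tarn–Garth costing 5
Shortest Garth→Selby: Garth–Orton–Selby = 7
Total via Garth: 5 + 7 = 12 km.

12 km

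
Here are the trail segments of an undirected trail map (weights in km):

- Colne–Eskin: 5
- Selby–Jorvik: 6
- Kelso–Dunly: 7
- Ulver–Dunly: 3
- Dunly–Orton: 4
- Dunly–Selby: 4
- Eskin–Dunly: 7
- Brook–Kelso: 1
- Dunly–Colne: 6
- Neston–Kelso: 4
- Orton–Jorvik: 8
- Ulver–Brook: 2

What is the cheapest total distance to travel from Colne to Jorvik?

16 km

Enumerating some paths:
Colne → Dunly → Selby → Jorvik: 6+4+6 = 16
Colne → Dunly → Orton → Jorvik: 6+4+8 = 18
The minimum is 16 km via Colne → Dunly → Selby → Jorvik.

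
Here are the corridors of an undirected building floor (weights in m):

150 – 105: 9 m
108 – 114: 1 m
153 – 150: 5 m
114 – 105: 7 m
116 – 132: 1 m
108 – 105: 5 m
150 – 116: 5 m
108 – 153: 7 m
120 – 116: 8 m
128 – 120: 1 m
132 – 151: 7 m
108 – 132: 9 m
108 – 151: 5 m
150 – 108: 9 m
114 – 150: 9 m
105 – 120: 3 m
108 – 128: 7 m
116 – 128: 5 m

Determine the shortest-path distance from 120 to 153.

Settle nodes by increasing distance from 120:
120: 0
128: 1  (via 120)
105: 3  (via 120)
116: 6  (via 128)
132: 7  (via 116)
108: 8  (via 128)
114: 9  (via 108)
150: 11  (via 116)
151: 13  (via 108)
153: 15  (via 108)
Shortest route: 120–128–108–153 = 15 m.

15 m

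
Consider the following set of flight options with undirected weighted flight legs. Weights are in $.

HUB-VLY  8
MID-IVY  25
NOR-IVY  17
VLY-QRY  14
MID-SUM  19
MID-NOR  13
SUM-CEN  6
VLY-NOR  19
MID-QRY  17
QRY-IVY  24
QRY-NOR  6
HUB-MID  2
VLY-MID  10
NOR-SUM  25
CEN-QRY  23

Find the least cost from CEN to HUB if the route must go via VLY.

Best CEN to VLY: CEN–SUM–MID–VLY costing 35
Shortest VLY→HUB: VLY–HUB = 8
Total via VLY: 35 + 8 = $43.

$43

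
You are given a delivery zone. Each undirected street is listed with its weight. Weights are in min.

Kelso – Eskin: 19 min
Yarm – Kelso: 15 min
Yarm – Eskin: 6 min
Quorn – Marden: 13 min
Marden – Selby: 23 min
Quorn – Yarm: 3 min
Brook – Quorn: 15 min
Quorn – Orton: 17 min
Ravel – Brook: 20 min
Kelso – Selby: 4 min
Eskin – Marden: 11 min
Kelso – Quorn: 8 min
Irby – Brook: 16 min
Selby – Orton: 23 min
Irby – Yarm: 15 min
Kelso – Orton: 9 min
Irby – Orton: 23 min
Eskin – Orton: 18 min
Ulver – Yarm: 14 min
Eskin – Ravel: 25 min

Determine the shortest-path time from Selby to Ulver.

Enumerating some paths:
Selby - Kelso - Yarm - Ulver: 4+15+14 = 33
Selby - Kelso - Orton - Quorn - Yarm - Ulver: 4+9+17+3+14 = 47
Selby - Kelso - Eskin - Yarm - Ulver: 4+19+6+14 = 43
Selby - Kelso - Quorn - Yarm - Ulver: 4+8+3+14 = 29
Cheapest is Selby - Kelso - Quorn - Yarm - Ulver at 29 min.

29 min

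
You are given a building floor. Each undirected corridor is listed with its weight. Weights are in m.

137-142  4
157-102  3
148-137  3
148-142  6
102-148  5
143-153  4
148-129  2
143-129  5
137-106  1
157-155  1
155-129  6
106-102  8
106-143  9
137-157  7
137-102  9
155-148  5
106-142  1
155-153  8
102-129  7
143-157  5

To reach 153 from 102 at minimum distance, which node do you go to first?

157

Compare a few routes:
102–148–129–143–153: 5+2+5+4 = 16
102–129–143–153: 7+5+4 = 16
102–157–155–153: 3+1+8 = 12
The minimum is 12 m via 102–157–155–153.
So from 102 the first move is to 157.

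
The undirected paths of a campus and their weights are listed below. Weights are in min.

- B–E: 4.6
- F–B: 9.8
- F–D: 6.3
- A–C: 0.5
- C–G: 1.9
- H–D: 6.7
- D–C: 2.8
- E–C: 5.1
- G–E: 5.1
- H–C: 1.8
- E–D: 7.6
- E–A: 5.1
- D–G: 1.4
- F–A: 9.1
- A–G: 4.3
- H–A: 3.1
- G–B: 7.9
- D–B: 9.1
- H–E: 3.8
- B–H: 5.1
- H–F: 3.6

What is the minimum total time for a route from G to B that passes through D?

10.5 min

Best G to D: G–D costing 1.4
Shortest D→B: D–B = 9.1
Total via D: 1.4 + 9.1 = 10.5 min.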